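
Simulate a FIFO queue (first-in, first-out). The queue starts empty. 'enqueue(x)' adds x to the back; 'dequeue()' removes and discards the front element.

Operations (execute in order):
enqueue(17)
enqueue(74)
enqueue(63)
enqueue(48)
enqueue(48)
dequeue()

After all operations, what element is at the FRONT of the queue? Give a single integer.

Answer: 74

Derivation:
enqueue(17): queue = [17]
enqueue(74): queue = [17, 74]
enqueue(63): queue = [17, 74, 63]
enqueue(48): queue = [17, 74, 63, 48]
enqueue(48): queue = [17, 74, 63, 48, 48]
dequeue(): queue = [74, 63, 48, 48]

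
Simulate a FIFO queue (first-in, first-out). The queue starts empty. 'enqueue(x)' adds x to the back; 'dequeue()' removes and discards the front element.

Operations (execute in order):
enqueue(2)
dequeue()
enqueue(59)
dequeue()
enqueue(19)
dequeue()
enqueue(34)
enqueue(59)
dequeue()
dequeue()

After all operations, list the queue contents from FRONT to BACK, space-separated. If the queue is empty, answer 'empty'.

enqueue(2): [2]
dequeue(): []
enqueue(59): [59]
dequeue(): []
enqueue(19): [19]
dequeue(): []
enqueue(34): [34]
enqueue(59): [34, 59]
dequeue(): [59]
dequeue(): []

Answer: empty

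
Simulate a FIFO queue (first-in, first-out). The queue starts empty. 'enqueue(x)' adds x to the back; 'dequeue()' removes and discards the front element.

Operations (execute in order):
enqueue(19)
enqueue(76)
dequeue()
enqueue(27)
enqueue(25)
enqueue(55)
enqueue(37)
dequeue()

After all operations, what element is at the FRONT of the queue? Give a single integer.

enqueue(19): queue = [19]
enqueue(76): queue = [19, 76]
dequeue(): queue = [76]
enqueue(27): queue = [76, 27]
enqueue(25): queue = [76, 27, 25]
enqueue(55): queue = [76, 27, 25, 55]
enqueue(37): queue = [76, 27, 25, 55, 37]
dequeue(): queue = [27, 25, 55, 37]

Answer: 27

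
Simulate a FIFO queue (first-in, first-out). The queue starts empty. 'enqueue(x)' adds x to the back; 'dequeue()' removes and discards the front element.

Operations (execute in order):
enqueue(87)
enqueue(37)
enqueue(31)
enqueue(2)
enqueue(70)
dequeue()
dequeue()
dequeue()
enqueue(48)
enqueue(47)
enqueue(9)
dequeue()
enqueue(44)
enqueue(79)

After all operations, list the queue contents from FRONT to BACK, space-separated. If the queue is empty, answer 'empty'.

Answer: 70 48 47 9 44 79

Derivation:
enqueue(87): [87]
enqueue(37): [87, 37]
enqueue(31): [87, 37, 31]
enqueue(2): [87, 37, 31, 2]
enqueue(70): [87, 37, 31, 2, 70]
dequeue(): [37, 31, 2, 70]
dequeue(): [31, 2, 70]
dequeue(): [2, 70]
enqueue(48): [2, 70, 48]
enqueue(47): [2, 70, 48, 47]
enqueue(9): [2, 70, 48, 47, 9]
dequeue(): [70, 48, 47, 9]
enqueue(44): [70, 48, 47, 9, 44]
enqueue(79): [70, 48, 47, 9, 44, 79]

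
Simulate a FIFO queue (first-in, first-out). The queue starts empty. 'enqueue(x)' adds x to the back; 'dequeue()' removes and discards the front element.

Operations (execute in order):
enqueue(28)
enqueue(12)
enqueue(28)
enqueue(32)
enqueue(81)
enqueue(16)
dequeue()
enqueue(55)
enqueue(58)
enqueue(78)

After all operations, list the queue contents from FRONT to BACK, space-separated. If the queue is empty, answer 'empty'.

Answer: 12 28 32 81 16 55 58 78

Derivation:
enqueue(28): [28]
enqueue(12): [28, 12]
enqueue(28): [28, 12, 28]
enqueue(32): [28, 12, 28, 32]
enqueue(81): [28, 12, 28, 32, 81]
enqueue(16): [28, 12, 28, 32, 81, 16]
dequeue(): [12, 28, 32, 81, 16]
enqueue(55): [12, 28, 32, 81, 16, 55]
enqueue(58): [12, 28, 32, 81, 16, 55, 58]
enqueue(78): [12, 28, 32, 81, 16, 55, 58, 78]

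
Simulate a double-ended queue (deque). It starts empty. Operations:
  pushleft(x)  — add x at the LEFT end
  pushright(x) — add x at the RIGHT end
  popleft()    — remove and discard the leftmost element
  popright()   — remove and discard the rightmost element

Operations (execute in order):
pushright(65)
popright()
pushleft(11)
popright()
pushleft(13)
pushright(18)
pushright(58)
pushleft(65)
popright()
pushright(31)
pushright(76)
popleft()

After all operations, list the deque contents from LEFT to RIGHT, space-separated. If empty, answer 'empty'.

pushright(65): [65]
popright(): []
pushleft(11): [11]
popright(): []
pushleft(13): [13]
pushright(18): [13, 18]
pushright(58): [13, 18, 58]
pushleft(65): [65, 13, 18, 58]
popright(): [65, 13, 18]
pushright(31): [65, 13, 18, 31]
pushright(76): [65, 13, 18, 31, 76]
popleft(): [13, 18, 31, 76]

Answer: 13 18 31 76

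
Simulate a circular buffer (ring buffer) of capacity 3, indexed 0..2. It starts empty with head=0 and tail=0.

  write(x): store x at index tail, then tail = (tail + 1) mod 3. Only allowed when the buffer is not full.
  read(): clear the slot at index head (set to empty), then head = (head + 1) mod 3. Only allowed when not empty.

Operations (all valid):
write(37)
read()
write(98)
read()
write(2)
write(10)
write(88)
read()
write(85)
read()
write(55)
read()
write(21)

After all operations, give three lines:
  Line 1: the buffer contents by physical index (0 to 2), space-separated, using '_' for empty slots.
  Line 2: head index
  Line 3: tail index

write(37): buf=[37 _ _], head=0, tail=1, size=1
read(): buf=[_ _ _], head=1, tail=1, size=0
write(98): buf=[_ 98 _], head=1, tail=2, size=1
read(): buf=[_ _ _], head=2, tail=2, size=0
write(2): buf=[_ _ 2], head=2, tail=0, size=1
write(10): buf=[10 _ 2], head=2, tail=1, size=2
write(88): buf=[10 88 2], head=2, tail=2, size=3
read(): buf=[10 88 _], head=0, tail=2, size=2
write(85): buf=[10 88 85], head=0, tail=0, size=3
read(): buf=[_ 88 85], head=1, tail=0, size=2
write(55): buf=[55 88 85], head=1, tail=1, size=3
read(): buf=[55 _ 85], head=2, tail=1, size=2
write(21): buf=[55 21 85], head=2, tail=2, size=3

Answer: 55 21 85
2
2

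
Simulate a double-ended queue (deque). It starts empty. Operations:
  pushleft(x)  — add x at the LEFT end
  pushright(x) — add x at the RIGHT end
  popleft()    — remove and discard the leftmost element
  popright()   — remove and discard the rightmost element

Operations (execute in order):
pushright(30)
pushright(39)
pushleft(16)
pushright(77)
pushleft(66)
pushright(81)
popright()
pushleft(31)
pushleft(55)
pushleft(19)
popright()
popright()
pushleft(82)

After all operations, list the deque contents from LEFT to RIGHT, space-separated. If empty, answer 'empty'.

Answer: 82 19 55 31 66 16 30

Derivation:
pushright(30): [30]
pushright(39): [30, 39]
pushleft(16): [16, 30, 39]
pushright(77): [16, 30, 39, 77]
pushleft(66): [66, 16, 30, 39, 77]
pushright(81): [66, 16, 30, 39, 77, 81]
popright(): [66, 16, 30, 39, 77]
pushleft(31): [31, 66, 16, 30, 39, 77]
pushleft(55): [55, 31, 66, 16, 30, 39, 77]
pushleft(19): [19, 55, 31, 66, 16, 30, 39, 77]
popright(): [19, 55, 31, 66, 16, 30, 39]
popright(): [19, 55, 31, 66, 16, 30]
pushleft(82): [82, 19, 55, 31, 66, 16, 30]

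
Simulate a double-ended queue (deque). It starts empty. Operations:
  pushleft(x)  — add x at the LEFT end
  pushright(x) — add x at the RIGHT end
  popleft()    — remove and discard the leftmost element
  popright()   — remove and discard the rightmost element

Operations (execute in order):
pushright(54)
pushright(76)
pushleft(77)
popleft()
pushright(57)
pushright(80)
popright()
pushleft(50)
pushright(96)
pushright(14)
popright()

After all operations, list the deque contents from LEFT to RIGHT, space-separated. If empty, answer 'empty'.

Answer: 50 54 76 57 96

Derivation:
pushright(54): [54]
pushright(76): [54, 76]
pushleft(77): [77, 54, 76]
popleft(): [54, 76]
pushright(57): [54, 76, 57]
pushright(80): [54, 76, 57, 80]
popright(): [54, 76, 57]
pushleft(50): [50, 54, 76, 57]
pushright(96): [50, 54, 76, 57, 96]
pushright(14): [50, 54, 76, 57, 96, 14]
popright(): [50, 54, 76, 57, 96]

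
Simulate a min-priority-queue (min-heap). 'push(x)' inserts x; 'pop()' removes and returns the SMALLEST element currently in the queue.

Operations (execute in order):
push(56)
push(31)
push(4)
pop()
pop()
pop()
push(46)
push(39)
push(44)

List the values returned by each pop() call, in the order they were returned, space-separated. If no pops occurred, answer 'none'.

Answer: 4 31 56

Derivation:
push(56): heap contents = [56]
push(31): heap contents = [31, 56]
push(4): heap contents = [4, 31, 56]
pop() → 4: heap contents = [31, 56]
pop() → 31: heap contents = [56]
pop() → 56: heap contents = []
push(46): heap contents = [46]
push(39): heap contents = [39, 46]
push(44): heap contents = [39, 44, 46]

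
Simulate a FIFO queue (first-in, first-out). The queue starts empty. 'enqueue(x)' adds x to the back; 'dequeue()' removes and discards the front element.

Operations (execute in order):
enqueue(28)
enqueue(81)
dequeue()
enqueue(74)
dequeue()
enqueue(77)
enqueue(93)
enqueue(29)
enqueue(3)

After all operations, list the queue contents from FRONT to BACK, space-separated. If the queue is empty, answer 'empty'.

Answer: 74 77 93 29 3

Derivation:
enqueue(28): [28]
enqueue(81): [28, 81]
dequeue(): [81]
enqueue(74): [81, 74]
dequeue(): [74]
enqueue(77): [74, 77]
enqueue(93): [74, 77, 93]
enqueue(29): [74, 77, 93, 29]
enqueue(3): [74, 77, 93, 29, 3]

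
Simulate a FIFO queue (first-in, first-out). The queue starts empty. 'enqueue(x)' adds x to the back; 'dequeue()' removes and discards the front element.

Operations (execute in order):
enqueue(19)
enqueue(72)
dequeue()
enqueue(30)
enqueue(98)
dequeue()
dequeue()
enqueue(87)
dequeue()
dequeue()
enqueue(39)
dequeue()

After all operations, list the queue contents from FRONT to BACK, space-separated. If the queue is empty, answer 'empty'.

enqueue(19): [19]
enqueue(72): [19, 72]
dequeue(): [72]
enqueue(30): [72, 30]
enqueue(98): [72, 30, 98]
dequeue(): [30, 98]
dequeue(): [98]
enqueue(87): [98, 87]
dequeue(): [87]
dequeue(): []
enqueue(39): [39]
dequeue(): []

Answer: empty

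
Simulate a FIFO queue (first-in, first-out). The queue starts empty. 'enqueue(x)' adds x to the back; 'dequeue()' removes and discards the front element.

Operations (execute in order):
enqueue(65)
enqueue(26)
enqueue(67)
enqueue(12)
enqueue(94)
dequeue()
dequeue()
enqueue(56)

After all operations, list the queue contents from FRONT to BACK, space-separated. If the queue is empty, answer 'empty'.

Answer: 67 12 94 56

Derivation:
enqueue(65): [65]
enqueue(26): [65, 26]
enqueue(67): [65, 26, 67]
enqueue(12): [65, 26, 67, 12]
enqueue(94): [65, 26, 67, 12, 94]
dequeue(): [26, 67, 12, 94]
dequeue(): [67, 12, 94]
enqueue(56): [67, 12, 94, 56]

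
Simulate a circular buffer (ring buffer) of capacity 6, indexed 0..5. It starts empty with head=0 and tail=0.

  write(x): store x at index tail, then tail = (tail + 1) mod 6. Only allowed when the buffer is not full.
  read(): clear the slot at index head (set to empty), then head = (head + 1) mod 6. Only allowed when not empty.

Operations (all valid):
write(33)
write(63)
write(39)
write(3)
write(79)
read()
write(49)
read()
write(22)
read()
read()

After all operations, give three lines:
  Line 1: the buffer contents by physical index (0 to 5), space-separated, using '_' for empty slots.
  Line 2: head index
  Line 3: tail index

Answer: 22 _ _ _ 79 49
4
1

Derivation:
write(33): buf=[33 _ _ _ _ _], head=0, tail=1, size=1
write(63): buf=[33 63 _ _ _ _], head=0, tail=2, size=2
write(39): buf=[33 63 39 _ _ _], head=0, tail=3, size=3
write(3): buf=[33 63 39 3 _ _], head=0, tail=4, size=4
write(79): buf=[33 63 39 3 79 _], head=0, tail=5, size=5
read(): buf=[_ 63 39 3 79 _], head=1, tail=5, size=4
write(49): buf=[_ 63 39 3 79 49], head=1, tail=0, size=5
read(): buf=[_ _ 39 3 79 49], head=2, tail=0, size=4
write(22): buf=[22 _ 39 3 79 49], head=2, tail=1, size=5
read(): buf=[22 _ _ 3 79 49], head=3, tail=1, size=4
read(): buf=[22 _ _ _ 79 49], head=4, tail=1, size=3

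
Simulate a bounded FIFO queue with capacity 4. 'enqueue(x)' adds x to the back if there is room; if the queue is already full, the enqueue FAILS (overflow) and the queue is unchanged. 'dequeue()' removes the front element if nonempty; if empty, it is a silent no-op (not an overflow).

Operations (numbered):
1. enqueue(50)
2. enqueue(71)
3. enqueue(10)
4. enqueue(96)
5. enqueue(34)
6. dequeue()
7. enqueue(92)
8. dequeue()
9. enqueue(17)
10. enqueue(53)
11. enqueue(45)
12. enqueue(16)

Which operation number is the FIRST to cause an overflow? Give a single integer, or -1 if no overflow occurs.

1. enqueue(50): size=1
2. enqueue(71): size=2
3. enqueue(10): size=3
4. enqueue(96): size=4
5. enqueue(34): size=4=cap → OVERFLOW (fail)
6. dequeue(): size=3
7. enqueue(92): size=4
8. dequeue(): size=3
9. enqueue(17): size=4
10. enqueue(53): size=4=cap → OVERFLOW (fail)
11. enqueue(45): size=4=cap → OVERFLOW (fail)
12. enqueue(16): size=4=cap → OVERFLOW (fail)

Answer: 5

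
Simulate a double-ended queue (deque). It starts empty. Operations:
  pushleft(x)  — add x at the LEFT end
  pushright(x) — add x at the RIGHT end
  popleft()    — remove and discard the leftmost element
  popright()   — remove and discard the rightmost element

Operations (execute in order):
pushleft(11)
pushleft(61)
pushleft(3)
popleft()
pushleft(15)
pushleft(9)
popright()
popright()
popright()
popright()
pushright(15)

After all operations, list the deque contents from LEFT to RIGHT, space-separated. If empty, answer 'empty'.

Answer: 15

Derivation:
pushleft(11): [11]
pushleft(61): [61, 11]
pushleft(3): [3, 61, 11]
popleft(): [61, 11]
pushleft(15): [15, 61, 11]
pushleft(9): [9, 15, 61, 11]
popright(): [9, 15, 61]
popright(): [9, 15]
popright(): [9]
popright(): []
pushright(15): [15]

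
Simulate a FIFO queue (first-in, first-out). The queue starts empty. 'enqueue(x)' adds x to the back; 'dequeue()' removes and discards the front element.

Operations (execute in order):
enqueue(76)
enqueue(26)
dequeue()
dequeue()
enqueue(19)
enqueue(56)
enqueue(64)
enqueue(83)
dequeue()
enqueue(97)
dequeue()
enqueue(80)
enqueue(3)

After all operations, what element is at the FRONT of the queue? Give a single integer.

Answer: 64

Derivation:
enqueue(76): queue = [76]
enqueue(26): queue = [76, 26]
dequeue(): queue = [26]
dequeue(): queue = []
enqueue(19): queue = [19]
enqueue(56): queue = [19, 56]
enqueue(64): queue = [19, 56, 64]
enqueue(83): queue = [19, 56, 64, 83]
dequeue(): queue = [56, 64, 83]
enqueue(97): queue = [56, 64, 83, 97]
dequeue(): queue = [64, 83, 97]
enqueue(80): queue = [64, 83, 97, 80]
enqueue(3): queue = [64, 83, 97, 80, 3]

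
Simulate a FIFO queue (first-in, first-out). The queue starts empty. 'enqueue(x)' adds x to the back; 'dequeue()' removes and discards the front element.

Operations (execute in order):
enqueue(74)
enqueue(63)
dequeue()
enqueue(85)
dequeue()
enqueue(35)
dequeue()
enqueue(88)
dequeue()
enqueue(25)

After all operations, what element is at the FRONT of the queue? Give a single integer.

enqueue(74): queue = [74]
enqueue(63): queue = [74, 63]
dequeue(): queue = [63]
enqueue(85): queue = [63, 85]
dequeue(): queue = [85]
enqueue(35): queue = [85, 35]
dequeue(): queue = [35]
enqueue(88): queue = [35, 88]
dequeue(): queue = [88]
enqueue(25): queue = [88, 25]

Answer: 88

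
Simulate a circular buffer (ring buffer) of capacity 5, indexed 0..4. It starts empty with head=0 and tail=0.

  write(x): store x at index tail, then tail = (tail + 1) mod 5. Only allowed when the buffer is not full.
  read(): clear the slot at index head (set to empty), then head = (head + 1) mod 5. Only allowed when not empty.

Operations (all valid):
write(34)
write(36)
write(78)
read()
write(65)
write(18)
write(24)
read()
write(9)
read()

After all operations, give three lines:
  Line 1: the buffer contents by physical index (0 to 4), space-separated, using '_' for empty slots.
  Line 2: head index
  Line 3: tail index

write(34): buf=[34 _ _ _ _], head=0, tail=1, size=1
write(36): buf=[34 36 _ _ _], head=0, tail=2, size=2
write(78): buf=[34 36 78 _ _], head=0, tail=3, size=3
read(): buf=[_ 36 78 _ _], head=1, tail=3, size=2
write(65): buf=[_ 36 78 65 _], head=1, tail=4, size=3
write(18): buf=[_ 36 78 65 18], head=1, tail=0, size=4
write(24): buf=[24 36 78 65 18], head=1, tail=1, size=5
read(): buf=[24 _ 78 65 18], head=2, tail=1, size=4
write(9): buf=[24 9 78 65 18], head=2, tail=2, size=5
read(): buf=[24 9 _ 65 18], head=3, tail=2, size=4

Answer: 24 9 _ 65 18
3
2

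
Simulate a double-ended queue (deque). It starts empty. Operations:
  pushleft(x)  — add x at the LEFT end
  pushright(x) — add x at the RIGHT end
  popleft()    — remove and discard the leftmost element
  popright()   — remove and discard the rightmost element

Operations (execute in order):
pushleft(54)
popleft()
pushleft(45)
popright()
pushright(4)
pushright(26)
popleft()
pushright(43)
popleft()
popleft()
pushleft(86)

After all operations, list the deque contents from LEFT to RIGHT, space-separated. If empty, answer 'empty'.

Answer: 86

Derivation:
pushleft(54): [54]
popleft(): []
pushleft(45): [45]
popright(): []
pushright(4): [4]
pushright(26): [4, 26]
popleft(): [26]
pushright(43): [26, 43]
popleft(): [43]
popleft(): []
pushleft(86): [86]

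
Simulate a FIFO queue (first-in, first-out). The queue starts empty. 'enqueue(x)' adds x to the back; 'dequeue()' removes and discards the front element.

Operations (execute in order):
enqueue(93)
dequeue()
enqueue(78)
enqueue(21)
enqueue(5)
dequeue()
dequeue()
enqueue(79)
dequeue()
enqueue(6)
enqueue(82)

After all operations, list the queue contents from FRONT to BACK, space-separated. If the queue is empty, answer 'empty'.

Answer: 79 6 82

Derivation:
enqueue(93): [93]
dequeue(): []
enqueue(78): [78]
enqueue(21): [78, 21]
enqueue(5): [78, 21, 5]
dequeue(): [21, 5]
dequeue(): [5]
enqueue(79): [5, 79]
dequeue(): [79]
enqueue(6): [79, 6]
enqueue(82): [79, 6, 82]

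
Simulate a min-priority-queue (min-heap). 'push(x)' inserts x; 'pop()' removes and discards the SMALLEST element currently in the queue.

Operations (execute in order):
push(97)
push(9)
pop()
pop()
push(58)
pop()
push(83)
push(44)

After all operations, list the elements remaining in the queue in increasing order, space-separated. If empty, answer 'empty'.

Answer: 44 83

Derivation:
push(97): heap contents = [97]
push(9): heap contents = [9, 97]
pop() → 9: heap contents = [97]
pop() → 97: heap contents = []
push(58): heap contents = [58]
pop() → 58: heap contents = []
push(83): heap contents = [83]
push(44): heap contents = [44, 83]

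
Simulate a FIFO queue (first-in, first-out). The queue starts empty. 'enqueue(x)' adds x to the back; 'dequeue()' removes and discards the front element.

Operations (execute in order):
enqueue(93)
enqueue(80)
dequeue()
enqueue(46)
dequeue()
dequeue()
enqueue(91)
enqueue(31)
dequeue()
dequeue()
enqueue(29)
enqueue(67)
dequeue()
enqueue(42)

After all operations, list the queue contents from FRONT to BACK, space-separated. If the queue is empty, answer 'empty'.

Answer: 67 42

Derivation:
enqueue(93): [93]
enqueue(80): [93, 80]
dequeue(): [80]
enqueue(46): [80, 46]
dequeue(): [46]
dequeue(): []
enqueue(91): [91]
enqueue(31): [91, 31]
dequeue(): [31]
dequeue(): []
enqueue(29): [29]
enqueue(67): [29, 67]
dequeue(): [67]
enqueue(42): [67, 42]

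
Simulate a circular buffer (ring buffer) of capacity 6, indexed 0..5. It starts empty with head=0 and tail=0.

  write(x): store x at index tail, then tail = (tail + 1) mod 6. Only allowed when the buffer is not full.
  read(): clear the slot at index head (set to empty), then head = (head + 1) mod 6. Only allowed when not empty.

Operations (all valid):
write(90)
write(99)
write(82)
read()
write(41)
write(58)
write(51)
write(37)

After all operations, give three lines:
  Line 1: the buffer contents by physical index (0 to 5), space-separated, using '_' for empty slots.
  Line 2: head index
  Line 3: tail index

write(90): buf=[90 _ _ _ _ _], head=0, tail=1, size=1
write(99): buf=[90 99 _ _ _ _], head=0, tail=2, size=2
write(82): buf=[90 99 82 _ _ _], head=0, tail=3, size=3
read(): buf=[_ 99 82 _ _ _], head=1, tail=3, size=2
write(41): buf=[_ 99 82 41 _ _], head=1, tail=4, size=3
write(58): buf=[_ 99 82 41 58 _], head=1, tail=5, size=4
write(51): buf=[_ 99 82 41 58 51], head=1, tail=0, size=5
write(37): buf=[37 99 82 41 58 51], head=1, tail=1, size=6

Answer: 37 99 82 41 58 51
1
1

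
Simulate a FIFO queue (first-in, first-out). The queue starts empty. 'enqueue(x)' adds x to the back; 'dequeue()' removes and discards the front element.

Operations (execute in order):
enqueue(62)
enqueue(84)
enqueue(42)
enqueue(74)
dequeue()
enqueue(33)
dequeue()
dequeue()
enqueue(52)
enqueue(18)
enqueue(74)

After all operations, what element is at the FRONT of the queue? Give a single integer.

enqueue(62): queue = [62]
enqueue(84): queue = [62, 84]
enqueue(42): queue = [62, 84, 42]
enqueue(74): queue = [62, 84, 42, 74]
dequeue(): queue = [84, 42, 74]
enqueue(33): queue = [84, 42, 74, 33]
dequeue(): queue = [42, 74, 33]
dequeue(): queue = [74, 33]
enqueue(52): queue = [74, 33, 52]
enqueue(18): queue = [74, 33, 52, 18]
enqueue(74): queue = [74, 33, 52, 18, 74]

Answer: 74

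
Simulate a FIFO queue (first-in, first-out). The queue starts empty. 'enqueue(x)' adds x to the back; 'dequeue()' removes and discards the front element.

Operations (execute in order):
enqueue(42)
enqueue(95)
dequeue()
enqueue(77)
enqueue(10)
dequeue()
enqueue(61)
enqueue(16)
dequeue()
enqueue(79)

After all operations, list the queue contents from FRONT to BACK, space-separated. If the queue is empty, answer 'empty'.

Answer: 10 61 16 79

Derivation:
enqueue(42): [42]
enqueue(95): [42, 95]
dequeue(): [95]
enqueue(77): [95, 77]
enqueue(10): [95, 77, 10]
dequeue(): [77, 10]
enqueue(61): [77, 10, 61]
enqueue(16): [77, 10, 61, 16]
dequeue(): [10, 61, 16]
enqueue(79): [10, 61, 16, 79]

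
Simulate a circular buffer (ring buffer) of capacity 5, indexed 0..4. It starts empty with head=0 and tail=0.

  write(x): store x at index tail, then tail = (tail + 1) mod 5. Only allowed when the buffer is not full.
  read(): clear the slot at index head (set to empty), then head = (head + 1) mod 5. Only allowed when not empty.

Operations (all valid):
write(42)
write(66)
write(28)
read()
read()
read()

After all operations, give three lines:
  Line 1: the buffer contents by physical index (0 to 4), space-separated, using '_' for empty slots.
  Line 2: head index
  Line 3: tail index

write(42): buf=[42 _ _ _ _], head=0, tail=1, size=1
write(66): buf=[42 66 _ _ _], head=0, tail=2, size=2
write(28): buf=[42 66 28 _ _], head=0, tail=3, size=3
read(): buf=[_ 66 28 _ _], head=1, tail=3, size=2
read(): buf=[_ _ 28 _ _], head=2, tail=3, size=1
read(): buf=[_ _ _ _ _], head=3, tail=3, size=0

Answer: _ _ _ _ _
3
3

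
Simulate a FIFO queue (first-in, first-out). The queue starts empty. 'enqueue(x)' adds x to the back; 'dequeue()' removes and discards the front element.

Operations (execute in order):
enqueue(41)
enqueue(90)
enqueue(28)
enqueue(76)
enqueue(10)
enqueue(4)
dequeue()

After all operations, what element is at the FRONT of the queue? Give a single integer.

enqueue(41): queue = [41]
enqueue(90): queue = [41, 90]
enqueue(28): queue = [41, 90, 28]
enqueue(76): queue = [41, 90, 28, 76]
enqueue(10): queue = [41, 90, 28, 76, 10]
enqueue(4): queue = [41, 90, 28, 76, 10, 4]
dequeue(): queue = [90, 28, 76, 10, 4]

Answer: 90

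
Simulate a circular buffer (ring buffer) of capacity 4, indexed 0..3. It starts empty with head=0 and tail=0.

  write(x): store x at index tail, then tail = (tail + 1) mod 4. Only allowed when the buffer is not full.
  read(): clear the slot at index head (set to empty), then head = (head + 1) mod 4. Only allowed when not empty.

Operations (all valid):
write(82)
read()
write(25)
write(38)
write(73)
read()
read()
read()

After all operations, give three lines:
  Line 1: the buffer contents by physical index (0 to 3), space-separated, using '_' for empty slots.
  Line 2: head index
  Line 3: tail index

Answer: _ _ _ _
0
0

Derivation:
write(82): buf=[82 _ _ _], head=0, tail=1, size=1
read(): buf=[_ _ _ _], head=1, tail=1, size=0
write(25): buf=[_ 25 _ _], head=1, tail=2, size=1
write(38): buf=[_ 25 38 _], head=1, tail=3, size=2
write(73): buf=[_ 25 38 73], head=1, tail=0, size=3
read(): buf=[_ _ 38 73], head=2, tail=0, size=2
read(): buf=[_ _ _ 73], head=3, tail=0, size=1
read(): buf=[_ _ _ _], head=0, tail=0, size=0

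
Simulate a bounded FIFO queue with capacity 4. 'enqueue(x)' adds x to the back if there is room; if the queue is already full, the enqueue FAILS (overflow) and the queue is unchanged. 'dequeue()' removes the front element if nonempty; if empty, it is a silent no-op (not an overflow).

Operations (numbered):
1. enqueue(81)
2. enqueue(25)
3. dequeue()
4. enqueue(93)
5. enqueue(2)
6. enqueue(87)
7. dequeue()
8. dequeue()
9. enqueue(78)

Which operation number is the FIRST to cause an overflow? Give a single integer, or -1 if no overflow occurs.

1. enqueue(81): size=1
2. enqueue(25): size=2
3. dequeue(): size=1
4. enqueue(93): size=2
5. enqueue(2): size=3
6. enqueue(87): size=4
7. dequeue(): size=3
8. dequeue(): size=2
9. enqueue(78): size=3

Answer: -1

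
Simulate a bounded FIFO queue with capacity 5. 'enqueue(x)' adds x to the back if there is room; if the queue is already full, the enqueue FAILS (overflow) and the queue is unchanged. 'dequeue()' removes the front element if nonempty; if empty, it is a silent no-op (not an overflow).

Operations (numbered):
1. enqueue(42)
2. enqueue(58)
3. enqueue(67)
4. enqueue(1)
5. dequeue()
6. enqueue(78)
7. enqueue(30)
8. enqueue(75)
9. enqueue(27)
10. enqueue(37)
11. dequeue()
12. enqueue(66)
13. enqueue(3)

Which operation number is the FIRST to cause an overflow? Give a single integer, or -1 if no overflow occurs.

1. enqueue(42): size=1
2. enqueue(58): size=2
3. enqueue(67): size=3
4. enqueue(1): size=4
5. dequeue(): size=3
6. enqueue(78): size=4
7. enqueue(30): size=5
8. enqueue(75): size=5=cap → OVERFLOW (fail)
9. enqueue(27): size=5=cap → OVERFLOW (fail)
10. enqueue(37): size=5=cap → OVERFLOW (fail)
11. dequeue(): size=4
12. enqueue(66): size=5
13. enqueue(3): size=5=cap → OVERFLOW (fail)

Answer: 8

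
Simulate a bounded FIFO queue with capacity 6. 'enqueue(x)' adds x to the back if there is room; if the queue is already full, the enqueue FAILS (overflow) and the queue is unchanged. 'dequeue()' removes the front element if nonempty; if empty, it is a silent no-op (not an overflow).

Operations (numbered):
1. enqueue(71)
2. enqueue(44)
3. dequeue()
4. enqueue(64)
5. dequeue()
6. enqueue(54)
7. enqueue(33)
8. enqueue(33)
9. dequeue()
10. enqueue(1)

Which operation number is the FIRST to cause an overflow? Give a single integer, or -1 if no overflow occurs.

1. enqueue(71): size=1
2. enqueue(44): size=2
3. dequeue(): size=1
4. enqueue(64): size=2
5. dequeue(): size=1
6. enqueue(54): size=2
7. enqueue(33): size=3
8. enqueue(33): size=4
9. dequeue(): size=3
10. enqueue(1): size=4

Answer: -1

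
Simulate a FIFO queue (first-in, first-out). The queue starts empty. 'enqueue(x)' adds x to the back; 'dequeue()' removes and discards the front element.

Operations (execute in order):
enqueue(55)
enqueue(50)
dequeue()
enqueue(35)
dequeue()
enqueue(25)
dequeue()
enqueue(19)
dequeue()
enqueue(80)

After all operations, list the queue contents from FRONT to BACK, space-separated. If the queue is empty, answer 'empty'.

enqueue(55): [55]
enqueue(50): [55, 50]
dequeue(): [50]
enqueue(35): [50, 35]
dequeue(): [35]
enqueue(25): [35, 25]
dequeue(): [25]
enqueue(19): [25, 19]
dequeue(): [19]
enqueue(80): [19, 80]

Answer: 19 80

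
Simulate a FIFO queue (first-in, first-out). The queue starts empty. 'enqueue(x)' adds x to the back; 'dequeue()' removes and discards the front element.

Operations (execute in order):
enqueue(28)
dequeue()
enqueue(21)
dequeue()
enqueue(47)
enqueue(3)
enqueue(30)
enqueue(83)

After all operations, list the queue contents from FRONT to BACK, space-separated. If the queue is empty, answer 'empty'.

Answer: 47 3 30 83

Derivation:
enqueue(28): [28]
dequeue(): []
enqueue(21): [21]
dequeue(): []
enqueue(47): [47]
enqueue(3): [47, 3]
enqueue(30): [47, 3, 30]
enqueue(83): [47, 3, 30, 83]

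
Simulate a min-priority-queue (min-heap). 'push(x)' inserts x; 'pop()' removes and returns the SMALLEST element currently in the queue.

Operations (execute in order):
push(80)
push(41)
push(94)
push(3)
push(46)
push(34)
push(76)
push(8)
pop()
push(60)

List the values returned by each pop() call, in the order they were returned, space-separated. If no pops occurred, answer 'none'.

Answer: 3

Derivation:
push(80): heap contents = [80]
push(41): heap contents = [41, 80]
push(94): heap contents = [41, 80, 94]
push(3): heap contents = [3, 41, 80, 94]
push(46): heap contents = [3, 41, 46, 80, 94]
push(34): heap contents = [3, 34, 41, 46, 80, 94]
push(76): heap contents = [3, 34, 41, 46, 76, 80, 94]
push(8): heap contents = [3, 8, 34, 41, 46, 76, 80, 94]
pop() → 3: heap contents = [8, 34, 41, 46, 76, 80, 94]
push(60): heap contents = [8, 34, 41, 46, 60, 76, 80, 94]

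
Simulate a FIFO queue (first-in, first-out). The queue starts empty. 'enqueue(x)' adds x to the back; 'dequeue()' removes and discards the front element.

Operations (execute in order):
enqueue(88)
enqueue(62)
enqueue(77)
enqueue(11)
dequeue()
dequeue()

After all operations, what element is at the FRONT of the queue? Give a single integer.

enqueue(88): queue = [88]
enqueue(62): queue = [88, 62]
enqueue(77): queue = [88, 62, 77]
enqueue(11): queue = [88, 62, 77, 11]
dequeue(): queue = [62, 77, 11]
dequeue(): queue = [77, 11]

Answer: 77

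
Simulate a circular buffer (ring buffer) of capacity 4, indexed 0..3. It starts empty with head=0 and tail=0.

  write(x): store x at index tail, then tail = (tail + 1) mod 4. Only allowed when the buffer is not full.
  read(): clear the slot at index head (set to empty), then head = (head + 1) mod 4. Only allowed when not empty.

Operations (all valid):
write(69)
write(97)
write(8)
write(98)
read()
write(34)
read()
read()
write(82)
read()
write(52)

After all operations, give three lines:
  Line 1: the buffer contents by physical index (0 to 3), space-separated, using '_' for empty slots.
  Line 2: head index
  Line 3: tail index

write(69): buf=[69 _ _ _], head=0, tail=1, size=1
write(97): buf=[69 97 _ _], head=0, tail=2, size=2
write(8): buf=[69 97 8 _], head=0, tail=3, size=3
write(98): buf=[69 97 8 98], head=0, tail=0, size=4
read(): buf=[_ 97 8 98], head=1, tail=0, size=3
write(34): buf=[34 97 8 98], head=1, tail=1, size=4
read(): buf=[34 _ 8 98], head=2, tail=1, size=3
read(): buf=[34 _ _ 98], head=3, tail=1, size=2
write(82): buf=[34 82 _ 98], head=3, tail=2, size=3
read(): buf=[34 82 _ _], head=0, tail=2, size=2
write(52): buf=[34 82 52 _], head=0, tail=3, size=3

Answer: 34 82 52 _
0
3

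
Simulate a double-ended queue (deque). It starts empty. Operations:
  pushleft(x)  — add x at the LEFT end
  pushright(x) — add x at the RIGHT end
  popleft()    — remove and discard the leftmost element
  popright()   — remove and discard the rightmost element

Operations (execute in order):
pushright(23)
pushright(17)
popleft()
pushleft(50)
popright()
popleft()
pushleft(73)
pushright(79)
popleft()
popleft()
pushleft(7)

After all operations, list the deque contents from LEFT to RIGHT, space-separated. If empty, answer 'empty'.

Answer: 7

Derivation:
pushright(23): [23]
pushright(17): [23, 17]
popleft(): [17]
pushleft(50): [50, 17]
popright(): [50]
popleft(): []
pushleft(73): [73]
pushright(79): [73, 79]
popleft(): [79]
popleft(): []
pushleft(7): [7]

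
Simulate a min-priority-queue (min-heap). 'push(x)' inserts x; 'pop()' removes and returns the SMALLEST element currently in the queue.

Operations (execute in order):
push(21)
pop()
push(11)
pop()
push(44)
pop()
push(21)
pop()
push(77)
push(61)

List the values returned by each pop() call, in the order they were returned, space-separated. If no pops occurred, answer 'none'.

push(21): heap contents = [21]
pop() → 21: heap contents = []
push(11): heap contents = [11]
pop() → 11: heap contents = []
push(44): heap contents = [44]
pop() → 44: heap contents = []
push(21): heap contents = [21]
pop() → 21: heap contents = []
push(77): heap contents = [77]
push(61): heap contents = [61, 77]

Answer: 21 11 44 21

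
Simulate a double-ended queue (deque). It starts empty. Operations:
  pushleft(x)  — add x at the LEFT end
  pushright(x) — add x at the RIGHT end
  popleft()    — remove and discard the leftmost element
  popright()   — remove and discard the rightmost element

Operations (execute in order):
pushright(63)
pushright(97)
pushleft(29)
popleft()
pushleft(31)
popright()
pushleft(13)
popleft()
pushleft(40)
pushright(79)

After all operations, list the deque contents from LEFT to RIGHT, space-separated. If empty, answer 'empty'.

pushright(63): [63]
pushright(97): [63, 97]
pushleft(29): [29, 63, 97]
popleft(): [63, 97]
pushleft(31): [31, 63, 97]
popright(): [31, 63]
pushleft(13): [13, 31, 63]
popleft(): [31, 63]
pushleft(40): [40, 31, 63]
pushright(79): [40, 31, 63, 79]

Answer: 40 31 63 79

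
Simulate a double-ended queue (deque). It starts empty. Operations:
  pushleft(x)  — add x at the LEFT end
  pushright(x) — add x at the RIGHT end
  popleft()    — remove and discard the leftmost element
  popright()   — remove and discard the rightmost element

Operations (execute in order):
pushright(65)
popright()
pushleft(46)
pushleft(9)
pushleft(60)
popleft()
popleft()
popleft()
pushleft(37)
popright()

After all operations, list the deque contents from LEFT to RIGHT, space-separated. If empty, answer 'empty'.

Answer: empty

Derivation:
pushright(65): [65]
popright(): []
pushleft(46): [46]
pushleft(9): [9, 46]
pushleft(60): [60, 9, 46]
popleft(): [9, 46]
popleft(): [46]
popleft(): []
pushleft(37): [37]
popright(): []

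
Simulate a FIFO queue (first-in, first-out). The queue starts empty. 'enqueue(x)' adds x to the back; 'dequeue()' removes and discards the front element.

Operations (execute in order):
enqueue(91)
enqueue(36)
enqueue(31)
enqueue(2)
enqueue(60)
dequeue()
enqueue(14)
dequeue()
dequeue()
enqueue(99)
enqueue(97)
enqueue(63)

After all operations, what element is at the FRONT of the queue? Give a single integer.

enqueue(91): queue = [91]
enqueue(36): queue = [91, 36]
enqueue(31): queue = [91, 36, 31]
enqueue(2): queue = [91, 36, 31, 2]
enqueue(60): queue = [91, 36, 31, 2, 60]
dequeue(): queue = [36, 31, 2, 60]
enqueue(14): queue = [36, 31, 2, 60, 14]
dequeue(): queue = [31, 2, 60, 14]
dequeue(): queue = [2, 60, 14]
enqueue(99): queue = [2, 60, 14, 99]
enqueue(97): queue = [2, 60, 14, 99, 97]
enqueue(63): queue = [2, 60, 14, 99, 97, 63]

Answer: 2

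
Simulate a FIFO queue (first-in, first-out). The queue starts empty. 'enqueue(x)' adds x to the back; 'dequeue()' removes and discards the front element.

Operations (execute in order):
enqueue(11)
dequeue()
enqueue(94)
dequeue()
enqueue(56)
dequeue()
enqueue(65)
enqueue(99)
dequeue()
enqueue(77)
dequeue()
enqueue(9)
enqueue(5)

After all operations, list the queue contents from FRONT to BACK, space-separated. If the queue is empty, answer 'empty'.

enqueue(11): [11]
dequeue(): []
enqueue(94): [94]
dequeue(): []
enqueue(56): [56]
dequeue(): []
enqueue(65): [65]
enqueue(99): [65, 99]
dequeue(): [99]
enqueue(77): [99, 77]
dequeue(): [77]
enqueue(9): [77, 9]
enqueue(5): [77, 9, 5]

Answer: 77 9 5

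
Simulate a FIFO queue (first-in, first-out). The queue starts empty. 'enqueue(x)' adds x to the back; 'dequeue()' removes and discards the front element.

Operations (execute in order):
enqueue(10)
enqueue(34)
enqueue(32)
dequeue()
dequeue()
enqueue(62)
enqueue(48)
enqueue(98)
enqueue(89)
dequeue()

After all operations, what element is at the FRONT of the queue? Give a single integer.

enqueue(10): queue = [10]
enqueue(34): queue = [10, 34]
enqueue(32): queue = [10, 34, 32]
dequeue(): queue = [34, 32]
dequeue(): queue = [32]
enqueue(62): queue = [32, 62]
enqueue(48): queue = [32, 62, 48]
enqueue(98): queue = [32, 62, 48, 98]
enqueue(89): queue = [32, 62, 48, 98, 89]
dequeue(): queue = [62, 48, 98, 89]

Answer: 62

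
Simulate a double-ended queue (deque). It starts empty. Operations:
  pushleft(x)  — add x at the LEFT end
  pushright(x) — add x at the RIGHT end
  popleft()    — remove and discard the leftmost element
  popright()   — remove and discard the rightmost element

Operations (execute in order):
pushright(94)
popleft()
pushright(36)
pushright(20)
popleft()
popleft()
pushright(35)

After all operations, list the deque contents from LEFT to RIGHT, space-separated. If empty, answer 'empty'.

Answer: 35

Derivation:
pushright(94): [94]
popleft(): []
pushright(36): [36]
pushright(20): [36, 20]
popleft(): [20]
popleft(): []
pushright(35): [35]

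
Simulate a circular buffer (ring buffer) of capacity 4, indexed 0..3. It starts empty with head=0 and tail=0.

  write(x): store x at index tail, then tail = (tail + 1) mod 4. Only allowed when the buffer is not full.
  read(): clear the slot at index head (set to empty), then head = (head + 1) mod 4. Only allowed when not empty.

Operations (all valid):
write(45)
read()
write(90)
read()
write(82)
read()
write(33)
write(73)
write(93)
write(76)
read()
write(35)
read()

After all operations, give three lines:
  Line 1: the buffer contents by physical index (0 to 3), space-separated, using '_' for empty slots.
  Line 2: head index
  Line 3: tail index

write(45): buf=[45 _ _ _], head=0, tail=1, size=1
read(): buf=[_ _ _ _], head=1, tail=1, size=0
write(90): buf=[_ 90 _ _], head=1, tail=2, size=1
read(): buf=[_ _ _ _], head=2, tail=2, size=0
write(82): buf=[_ _ 82 _], head=2, tail=3, size=1
read(): buf=[_ _ _ _], head=3, tail=3, size=0
write(33): buf=[_ _ _ 33], head=3, tail=0, size=1
write(73): buf=[73 _ _ 33], head=3, tail=1, size=2
write(93): buf=[73 93 _ 33], head=3, tail=2, size=3
write(76): buf=[73 93 76 33], head=3, tail=3, size=4
read(): buf=[73 93 76 _], head=0, tail=3, size=3
write(35): buf=[73 93 76 35], head=0, tail=0, size=4
read(): buf=[_ 93 76 35], head=1, tail=0, size=3

Answer: _ 93 76 35
1
0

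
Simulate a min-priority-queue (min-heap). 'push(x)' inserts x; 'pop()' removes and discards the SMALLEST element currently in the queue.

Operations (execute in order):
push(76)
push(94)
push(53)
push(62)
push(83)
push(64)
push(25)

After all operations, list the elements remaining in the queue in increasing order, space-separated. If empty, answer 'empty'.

push(76): heap contents = [76]
push(94): heap contents = [76, 94]
push(53): heap contents = [53, 76, 94]
push(62): heap contents = [53, 62, 76, 94]
push(83): heap contents = [53, 62, 76, 83, 94]
push(64): heap contents = [53, 62, 64, 76, 83, 94]
push(25): heap contents = [25, 53, 62, 64, 76, 83, 94]

Answer: 25 53 62 64 76 83 94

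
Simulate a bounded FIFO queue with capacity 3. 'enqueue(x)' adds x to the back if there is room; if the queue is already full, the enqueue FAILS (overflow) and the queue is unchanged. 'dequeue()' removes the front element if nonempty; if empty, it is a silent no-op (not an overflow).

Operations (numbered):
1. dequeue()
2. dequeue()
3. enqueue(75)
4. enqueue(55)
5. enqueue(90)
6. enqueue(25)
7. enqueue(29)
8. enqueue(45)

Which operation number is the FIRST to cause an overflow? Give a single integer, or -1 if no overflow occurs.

Answer: 6

Derivation:
1. dequeue(): empty, no-op, size=0
2. dequeue(): empty, no-op, size=0
3. enqueue(75): size=1
4. enqueue(55): size=2
5. enqueue(90): size=3
6. enqueue(25): size=3=cap → OVERFLOW (fail)
7. enqueue(29): size=3=cap → OVERFLOW (fail)
8. enqueue(45): size=3=cap → OVERFLOW (fail)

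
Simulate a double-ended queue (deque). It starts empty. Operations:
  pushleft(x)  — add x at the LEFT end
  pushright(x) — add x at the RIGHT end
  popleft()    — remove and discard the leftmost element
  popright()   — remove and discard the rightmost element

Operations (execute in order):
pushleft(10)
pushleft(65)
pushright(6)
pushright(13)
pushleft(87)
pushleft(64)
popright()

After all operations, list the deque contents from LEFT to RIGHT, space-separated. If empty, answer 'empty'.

Answer: 64 87 65 10 6

Derivation:
pushleft(10): [10]
pushleft(65): [65, 10]
pushright(6): [65, 10, 6]
pushright(13): [65, 10, 6, 13]
pushleft(87): [87, 65, 10, 6, 13]
pushleft(64): [64, 87, 65, 10, 6, 13]
popright(): [64, 87, 65, 10, 6]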